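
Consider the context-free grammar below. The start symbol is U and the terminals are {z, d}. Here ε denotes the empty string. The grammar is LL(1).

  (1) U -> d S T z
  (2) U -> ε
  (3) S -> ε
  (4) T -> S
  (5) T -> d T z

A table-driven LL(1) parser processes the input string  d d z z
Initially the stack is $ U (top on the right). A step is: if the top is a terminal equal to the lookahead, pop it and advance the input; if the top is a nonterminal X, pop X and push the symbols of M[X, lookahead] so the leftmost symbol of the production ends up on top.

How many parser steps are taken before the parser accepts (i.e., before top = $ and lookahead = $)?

step 1: stack=$ U  input=d d z z $  — expand U -> d S T z
step 2: stack=$ z T S d  input=d d z z $  — match d
step 3: stack=$ z T S  input=d z z $  — expand S -> ε
step 4: stack=$ z T  input=d z z $  — expand T -> d T z
step 5: stack=$ z z T d  input=d z z $  — match d
step 6: stack=$ z z T  input=z z $  — expand T -> S
step 7: stack=$ z z S  input=z z $  — expand S -> ε
step 8: stack=$ z z  input=z z $  — match z
step 9: stack=$ z  input=z $  — match z
Accept reached after 9 steps.

9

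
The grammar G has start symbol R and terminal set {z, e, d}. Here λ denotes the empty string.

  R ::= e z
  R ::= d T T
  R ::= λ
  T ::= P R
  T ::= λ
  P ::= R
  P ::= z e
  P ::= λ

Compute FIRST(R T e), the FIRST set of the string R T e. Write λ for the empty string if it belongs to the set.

FIRST(R): from R::=e z we get {e}; from R::=d T T we get {d}; from R::=λ we get {λ}. So FIRST(R) = {λ, d, e}.
FIRST(P): from P::=R we get {λ, d, e}; from P::=z e we get {z}; from P::=λ we get {λ}. So FIRST(P) = {λ, d, e, z}.
FIRST(T): from T::=P R we get {λ, d, e, z}; from T::=λ we get {λ}. So FIRST(T) = {λ, d, e, z}.
FIRST(R T e): take FIRST of each symbol in turn, carrying on past any symbol whose FIRST contains λ; result {d, e, z}.

{d, e, z}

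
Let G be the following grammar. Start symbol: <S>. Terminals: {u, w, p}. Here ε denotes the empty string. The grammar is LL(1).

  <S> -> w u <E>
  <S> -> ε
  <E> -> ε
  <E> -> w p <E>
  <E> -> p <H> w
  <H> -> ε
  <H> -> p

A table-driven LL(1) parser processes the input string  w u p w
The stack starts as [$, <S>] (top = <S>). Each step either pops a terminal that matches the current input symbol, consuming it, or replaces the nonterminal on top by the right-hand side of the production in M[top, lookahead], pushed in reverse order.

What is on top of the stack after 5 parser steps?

step 1: stack=$ <S>  input=w u p w $  — expand <S> -> w u <E>
step 2: stack=$ <E> u w  input=w u p w $  — match w
step 3: stack=$ <E> u  input=u p w $  — match u
step 4: stack=$ <E>  input=p w $  — expand <E> -> p <H> w
step 5: stack=$ w <H> p  input=p w $  — match p
Stack after step 5: $ w <H> (top = <H>).

<H>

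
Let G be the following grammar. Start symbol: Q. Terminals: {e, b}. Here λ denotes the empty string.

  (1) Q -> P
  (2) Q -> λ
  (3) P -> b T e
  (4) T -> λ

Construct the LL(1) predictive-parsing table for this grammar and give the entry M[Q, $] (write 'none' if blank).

Q -> λ

FIRST(P) = {b}
FIRST(T) = {λ}
FIRST(Q) = {λ, b}  (via P)
FOLLOW(Q) includes $ since Q is the start symbol.
FOLLOW(Q): Q appears on no right-hand side. Thus FOLLOW(Q) = {$}.
For Q -> P: FIRST(P) = {b}, so it goes in M[Q, t] for t ∈ {b}.
For Q -> λ: FIRST(λ) = {λ}, so it goes in M[Q, t] for t ∈ {}; since λ ∈ FIRST, also for every t ∈ FOLLOW(Q) = {$}.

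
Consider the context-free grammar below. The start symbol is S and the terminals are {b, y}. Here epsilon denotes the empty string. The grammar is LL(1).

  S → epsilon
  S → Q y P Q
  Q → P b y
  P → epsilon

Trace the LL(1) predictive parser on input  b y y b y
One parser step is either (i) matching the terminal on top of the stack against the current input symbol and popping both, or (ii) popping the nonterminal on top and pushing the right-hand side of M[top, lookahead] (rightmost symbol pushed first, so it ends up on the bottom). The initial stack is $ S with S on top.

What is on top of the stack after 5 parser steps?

y

step 1: stack=$ S  input=b y y b y $  — expand S → Q y P Q
step 2: stack=$ Q P y Q  input=b y y b y $  — expand Q → P b y
step 3: stack=$ Q P y y b P  input=b y y b y $  — expand P → epsilon
step 4: stack=$ Q P y y b  input=b y y b y $  — match b
step 5: stack=$ Q P y y  input=y y b y $  — match y
Stack after step 5: $ Q P y (top = y).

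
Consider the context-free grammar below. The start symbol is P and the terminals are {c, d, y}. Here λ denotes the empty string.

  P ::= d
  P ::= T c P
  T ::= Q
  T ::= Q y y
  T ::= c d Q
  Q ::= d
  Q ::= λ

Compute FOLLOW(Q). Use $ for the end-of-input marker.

FIRST(Q) = {λ, d}
FIRST(T) = {λ, c, d, y}  (via Q, Q y y)
FIRST(P) = {c, d, y}  (via T c P)
FOLLOW(P) includes $ since P is the start symbol.
FOLLOW(P): in P::=T c P, the suffix after P is empty (adds nothing new). Thus FOLLOW(P) = {$}.
FOLLOW(T): in P::=T c P, T is followed by c P with FIRST {c}. Thus FOLLOW(T) = {c}.
FOLLOW(Q): in T::=Q, the suffix after Q is empty, so FOLLOW(Q) ⊇ FOLLOW(T) = {c}; in T::=Q y y, Q is followed by y y with FIRST {y}; in T::=c d Q, the suffix after Q is empty, so FOLLOW(Q) ⊇ FOLLOW(T) = {c}. Thus FOLLOW(Q) = {c, y}.

{c, y}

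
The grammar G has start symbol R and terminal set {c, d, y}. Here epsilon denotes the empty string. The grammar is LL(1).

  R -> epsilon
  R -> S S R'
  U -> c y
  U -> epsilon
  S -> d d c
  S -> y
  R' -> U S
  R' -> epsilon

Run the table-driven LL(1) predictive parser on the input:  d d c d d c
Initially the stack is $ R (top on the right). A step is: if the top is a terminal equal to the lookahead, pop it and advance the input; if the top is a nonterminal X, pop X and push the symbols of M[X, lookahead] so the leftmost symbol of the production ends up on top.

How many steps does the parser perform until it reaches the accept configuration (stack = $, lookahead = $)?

10

step 1: stack=$ R  input=d d c d d c $  — expand R -> S S R'
step 2: stack=$ R' S S  input=d d c d d c $  — expand S -> d d c
step 3: stack=$ R' S c d d  input=d d c d d c $  — match d
step 4: stack=$ R' S c d  input=d c d d c $  — match d
step 5: stack=$ R' S c  input=c d d c $  — match c
step 6: stack=$ R' S  input=d d c $  — expand S -> d d c
step 7: stack=$ R' c d d  input=d d c $  — match d
step 8: stack=$ R' c d  input=d c $  — match d
step 9: stack=$ R' c  input=c $  — match c
step 10: stack=$ R'  input=$  — expand R' -> epsilon
Accept reached after 10 steps.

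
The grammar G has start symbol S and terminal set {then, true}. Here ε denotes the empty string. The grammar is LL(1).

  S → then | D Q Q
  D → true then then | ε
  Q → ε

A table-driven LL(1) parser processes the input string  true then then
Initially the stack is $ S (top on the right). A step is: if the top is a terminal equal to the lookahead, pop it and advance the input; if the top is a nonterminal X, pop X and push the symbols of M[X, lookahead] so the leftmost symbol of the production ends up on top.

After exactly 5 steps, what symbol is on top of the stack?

Q

     Stack                 Input             Action
  1  $ S                   true then then $  expand S → D Q Q
  2  $ Q Q D               true then then $  expand D → true then then
  3  $ Q Q then then true  true then then $  match true
  4  $ Q Q then then       then then $       match then
  5  $ Q Q then            then $            match then
Stack after step 5: $ Q Q (top = Q).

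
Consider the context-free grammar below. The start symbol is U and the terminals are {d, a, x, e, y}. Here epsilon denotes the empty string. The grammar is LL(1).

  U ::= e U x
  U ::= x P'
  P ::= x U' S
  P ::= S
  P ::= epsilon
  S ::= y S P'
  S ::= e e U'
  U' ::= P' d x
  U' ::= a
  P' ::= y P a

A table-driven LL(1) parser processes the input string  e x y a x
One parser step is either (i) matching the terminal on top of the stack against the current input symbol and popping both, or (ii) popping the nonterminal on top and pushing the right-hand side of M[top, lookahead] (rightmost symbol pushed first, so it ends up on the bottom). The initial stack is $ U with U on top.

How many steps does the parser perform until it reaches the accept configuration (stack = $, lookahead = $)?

9

     Stack      Input        Action
  1  $ U        e x y a x $  expand U ::= e U x
  2  $ x U e    e x y a x $  match e
  3  $ x U      x y a x $    expand U ::= x P'
  4  $ x P' x   x y a x $    match x
  5  $ x P'     y a x $      expand P' ::= y P a
  6  $ x a P y  y a x $      match y
  7  $ x a P    a x $        expand P ::= epsilon
  8  $ x a      a x $        match a
  9  $ x        x $          match x
Accept reached after 9 steps.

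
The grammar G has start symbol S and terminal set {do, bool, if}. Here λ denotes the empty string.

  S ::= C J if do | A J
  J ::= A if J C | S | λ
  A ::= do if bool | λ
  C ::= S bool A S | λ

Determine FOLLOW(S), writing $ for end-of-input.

{$, bool, do, if}

FIRST(A) = {λ, do}
FIRST(S) = {λ, bool, do, if}  (via C J if do, A J)
FIRST(J) = {λ, bool, do, if}  (via A if J C, S)
FIRST(C) = {λ, bool, do, if}  (via S bool A S)
FOLLOW(S) includes $ since S is the start symbol.
FOLLOW(S): in J::=S, the suffix after S is empty, so FOLLOW(S) ⊇ FOLLOW(J) = {$, bool, do, if}; in C::=S bool A S (occurrence 1), S is followed by bool A S with FIRST {bool}; in C::=S bool A S (occurrence 2), the suffix after S is empty, so FOLLOW(S) ⊇ FOLLOW(C) = {$, bool, do, if}. Thus FOLLOW(S) = {$, bool, do, if}.
FOLLOW(J): in S::=C J if do, J is followed by if do with FIRST {if}; in S::=A J, the suffix after J is empty, so FOLLOW(J) ⊇ FOLLOW(S) = {$, bool, do, if}; in J::=A if J C, J is followed by C with FIRST {λ, bool, do, if}; in J::=A if J C, the suffix after J is nullable (adds nothing new). Thus FOLLOW(J) = {$, bool, do, if}.
FOLLOW(C): in S::=C J if do, C is followed by J if do with FIRST {bool, do, if}; in J::=A if J C, the suffix after C is empty, so FOLLOW(C) ⊇ FOLLOW(J) = {$, bool, do, if}. Thus FOLLOW(C) = {$, bool, do, if}.
FOLLOW(A): in S::=A J, A is followed by J with FIRST {λ, bool, do, if}; in S::=A J, the suffix after A is nullable, so FOLLOW(A) ⊇ FOLLOW(S) = {$, bool, do, if}; in J::=A if J C, A is followed by if J C with FIRST {if}; in C::=S bool A S, A is followed by S with FIRST {λ, bool, do, if}; in C::=S bool A S, the suffix after A is nullable, so FOLLOW(A) ⊇ FOLLOW(C) = {$, bool, do, if}. Thus FOLLOW(A) = {$, bool, do, if}.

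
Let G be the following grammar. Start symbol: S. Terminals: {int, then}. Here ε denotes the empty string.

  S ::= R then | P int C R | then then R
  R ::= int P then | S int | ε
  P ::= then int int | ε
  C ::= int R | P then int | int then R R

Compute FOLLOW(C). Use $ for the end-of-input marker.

FIRST(P): from P::=then int int we get {then}; from P::=ε we get {ε}. So FIRST(P) = {ε, then}.
FIRST(C): from C::=int R we get {int}; from C::=P then int we get {then}; from C::=int then R R we get {int}. So FIRST(C) = {int, then}.
FIRST(S): from S::=R then we get {int, then}; from S::=P int C R we get {int, then}; from S::=then then R we get {then}. So FIRST(S) = {int, then}.
FIRST(R): from R::=int P then we get {int}; from R::=S int we get {int, then}; from R::=ε we get {ε}. So FIRST(R) = {ε, int, then}.
FOLLOW(S) includes $ since S is the start symbol.
FOLLOW(S): in R::=S int, S is followed by int with FIRST {int}. Thus FOLLOW(S) = {$, int}.
FOLLOW(P): in S::=P int C R, P is followed by int C R with FIRST {int}; in R::=int P then, P is followed by then with FIRST {then}; in C::=P then int, P is followed by then int with FIRST {then}. Thus FOLLOW(P) = {int, then}.
FOLLOW(C): in S::=P int C R, C is followed by R with FIRST {ε, int, then}; in S::=P int C R, the suffix after C is nullable, so FOLLOW(C) ⊇ FOLLOW(S) = {$, int}. Thus FOLLOW(C) = {$, int, then}.
FOLLOW(R): in S::=R then, R is followed by then with FIRST {then}; in S::=P int C R, the suffix after R is empty, so FOLLOW(R) ⊇ FOLLOW(S) = {$, int}; in S::=then then R, the suffix after R is empty, so FOLLOW(R) ⊇ FOLLOW(S) = {$, int}; in C::=int R, the suffix after R is empty, so FOLLOW(R) ⊇ FOLLOW(C) = {$, int, then}; in C::=int then R R (occurrence 1), R is followed by R with FIRST {ε, int, then}; in C::=int then R R (occurrence 1), the suffix after R is nullable, so FOLLOW(R) ⊇ FOLLOW(C) = {$, int, then}; in C::=int then R R (occurrence 2), the suffix after R is empty, so FOLLOW(R) ⊇ FOLLOW(C) = {$, int, then}. Thus FOLLOW(R) = {$, int, then}.

{$, int, then}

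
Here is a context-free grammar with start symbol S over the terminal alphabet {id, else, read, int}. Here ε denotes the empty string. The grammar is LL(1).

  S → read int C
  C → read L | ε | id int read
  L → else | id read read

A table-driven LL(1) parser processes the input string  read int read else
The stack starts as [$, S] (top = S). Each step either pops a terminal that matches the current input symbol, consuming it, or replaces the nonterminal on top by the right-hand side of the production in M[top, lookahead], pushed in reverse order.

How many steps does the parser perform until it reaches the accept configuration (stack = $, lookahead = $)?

7

step 1: stack=$ S  input=read int read else $  — expand S → read int C
step 2: stack=$ C int read  input=read int read else $  — match read
step 3: stack=$ C int  input=int read else $  — match int
step 4: stack=$ C  input=read else $  — expand C → read L
step 5: stack=$ L read  input=read else $  — match read
step 6: stack=$ L  input=else $  — expand L → else
step 7: stack=$ else  input=else $  — match else
Accept reached after 7 steps.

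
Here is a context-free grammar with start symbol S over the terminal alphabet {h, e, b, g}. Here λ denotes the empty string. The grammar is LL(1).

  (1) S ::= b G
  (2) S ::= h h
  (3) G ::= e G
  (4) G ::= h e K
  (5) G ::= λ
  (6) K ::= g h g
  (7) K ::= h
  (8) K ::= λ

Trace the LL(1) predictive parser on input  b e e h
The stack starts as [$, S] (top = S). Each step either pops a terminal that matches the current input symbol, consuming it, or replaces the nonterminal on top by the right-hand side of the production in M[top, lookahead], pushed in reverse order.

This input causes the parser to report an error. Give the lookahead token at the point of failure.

     Stack    Input      Action
  1  $ S      b e e h $  expand S ::= b G
  2  $ G b    b e e h $  match b
  3  $ G      e e h $    expand G ::= e G
  4  $ G e    e e h $    match e
  5  $ G      e h $      expand G ::= e G
  6  $ G e    e h $      match e
  7  $ G      h $        expand G ::= h e K
  8  $ K e h  h $        match h
  9  $ K e    $          error: top is terminal e but lookahead is $

$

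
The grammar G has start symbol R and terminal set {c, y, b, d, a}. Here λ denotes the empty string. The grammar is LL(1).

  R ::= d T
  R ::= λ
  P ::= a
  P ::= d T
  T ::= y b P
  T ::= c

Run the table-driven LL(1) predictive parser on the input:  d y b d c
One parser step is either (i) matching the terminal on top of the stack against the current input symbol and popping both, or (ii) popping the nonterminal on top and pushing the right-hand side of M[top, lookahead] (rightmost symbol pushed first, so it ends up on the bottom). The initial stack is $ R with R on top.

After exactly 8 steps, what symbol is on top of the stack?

     Stack    Input        Action
  1  $ R      d y b d c $  expand R ::= d T
  2  $ T d    d y b d c $  match d
  3  $ T      y b d c $    expand T ::= y b P
  4  $ P b y  y b d c $    match y
  5  $ P b    b d c $      match b
  6  $ P      d c $        expand P ::= d T
  7  $ T d    d c $        match d
  8  $ T      c $          expand T ::= c
Stack after step 8: $ c (top = c).

c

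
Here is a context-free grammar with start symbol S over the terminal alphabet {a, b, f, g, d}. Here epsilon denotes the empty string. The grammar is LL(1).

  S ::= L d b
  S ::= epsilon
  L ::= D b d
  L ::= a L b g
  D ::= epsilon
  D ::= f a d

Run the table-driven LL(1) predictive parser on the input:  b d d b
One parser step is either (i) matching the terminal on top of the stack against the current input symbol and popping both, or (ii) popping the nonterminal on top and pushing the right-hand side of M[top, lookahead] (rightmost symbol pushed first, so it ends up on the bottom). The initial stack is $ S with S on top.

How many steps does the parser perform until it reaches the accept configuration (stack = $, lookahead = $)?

7

step 1: stack=$ S  input=b d d b $  — expand S ::= L d b
step 2: stack=$ b d L  input=b d d b $  — expand L ::= D b d
step 3: stack=$ b d d b D  input=b d d b $  — expand D ::= epsilon
step 4: stack=$ b d d b  input=b d d b $  — match b
step 5: stack=$ b d d  input=d d b $  — match d
step 6: stack=$ b d  input=d b $  — match d
step 7: stack=$ b  input=b $  — match b
Accept reached after 7 steps.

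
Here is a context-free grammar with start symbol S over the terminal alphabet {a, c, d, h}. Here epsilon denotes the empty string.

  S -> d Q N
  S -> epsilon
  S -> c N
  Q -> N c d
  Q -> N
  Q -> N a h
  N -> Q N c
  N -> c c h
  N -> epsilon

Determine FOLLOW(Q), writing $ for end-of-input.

{$, a, c}

FIRST(S) = {epsilon, c, d}
FIRST(Q) = {epsilon, a, c}  (via N c d, N, N a h)
FIRST(N) = {epsilon, a, c}  (via Q N c)
FOLLOW(S) includes $ since S is the start symbol.
FOLLOW(S): S appears on no right-hand side. Thus FOLLOW(S) = {$}.
FOLLOW(Q): in S->d Q N, Q is followed by N with FIRST {epsilon, a, c}; in S->d Q N, the suffix after Q is nullable, so FOLLOW(Q) ⊇ FOLLOW(S) = {$}; in N->Q N c, Q is followed by N c with FIRST {a, c}. Thus FOLLOW(Q) = {$, a, c}.
FOLLOW(N): in S->d Q N, the suffix after N is empty, so FOLLOW(N) ⊇ FOLLOW(S) = {$}; in S->c N, the suffix after N is empty, so FOLLOW(N) ⊇ FOLLOW(S) = {$}; in Q->N c d, N is followed by c d with FIRST {c}; in Q->N, the suffix after N is empty, so FOLLOW(N) ⊇ FOLLOW(Q) = {$, a, c}; in Q->N a h, N is followed by a h with FIRST {a}; in N->Q N c, N is followed by c with FIRST {c}. Thus FOLLOW(N) = {$, a, c}.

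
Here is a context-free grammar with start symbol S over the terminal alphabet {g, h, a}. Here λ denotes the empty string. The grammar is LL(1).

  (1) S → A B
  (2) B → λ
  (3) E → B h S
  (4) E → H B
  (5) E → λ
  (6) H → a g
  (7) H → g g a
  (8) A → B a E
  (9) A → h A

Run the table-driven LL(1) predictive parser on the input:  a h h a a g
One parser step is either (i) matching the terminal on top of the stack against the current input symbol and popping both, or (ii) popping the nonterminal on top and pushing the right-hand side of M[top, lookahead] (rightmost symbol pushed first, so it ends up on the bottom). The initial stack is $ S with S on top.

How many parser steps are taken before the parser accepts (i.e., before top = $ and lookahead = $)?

      Stack        Input          Action
   1  $ S          a h h a a g $  expand S → A B
   2  $ B A        a h h a a g $  expand A → B a E
   3  $ B E a B    a h h a a g $  expand B → λ
   4  $ B E a      a h h a a g $  match a
   5  $ B E        h h a a g $    expand E → B h S
   6  $ B S h B    h h a a g $    expand B → λ
   7  $ B S h      h h a a g $    match h
   8  $ B S        h a a g $      expand S → A B
   9  $ B B A      h a a g $      expand A → h A
  10  $ B B A h    h a a g $      match h
  11  $ B B A      a a g $        expand A → B a E
  12  $ B B E a B  a a g $        expand B → λ
  13  $ B B E a    a a g $        match a
  14  $ B B E      a g $          expand E → H B
  15  $ B B B H    a g $          expand H → a g
  16  $ B B B g a  a g $          match a
  17  $ B B B g    g $            match g
  18  $ B B B      $              expand B → λ
  19  $ B B        $              expand B → λ
  20  $ B          $              expand B → λ
Accept reached after 20 steps.

20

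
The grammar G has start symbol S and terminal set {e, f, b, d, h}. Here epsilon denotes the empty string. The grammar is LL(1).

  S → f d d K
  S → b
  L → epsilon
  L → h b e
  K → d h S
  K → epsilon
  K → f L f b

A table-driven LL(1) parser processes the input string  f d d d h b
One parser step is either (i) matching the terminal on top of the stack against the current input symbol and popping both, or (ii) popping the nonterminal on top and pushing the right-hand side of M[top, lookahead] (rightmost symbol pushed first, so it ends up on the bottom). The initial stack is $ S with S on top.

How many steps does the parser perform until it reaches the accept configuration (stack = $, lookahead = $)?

     Stack      Input          Action
  1  $ S        f d d d h b $  expand S → f d d K
  2  $ K d d f  f d d d h b $  match f
  3  $ K d d    d d d h b $    match d
  4  $ K d      d d h b $      match d
  5  $ K        d h b $        expand K → d h S
  6  $ S h d    d h b $        match d
  7  $ S h      h b $          match h
  8  $ S        b $            expand S → b
  9  $ b        b $            match b
Accept reached after 9 steps.

9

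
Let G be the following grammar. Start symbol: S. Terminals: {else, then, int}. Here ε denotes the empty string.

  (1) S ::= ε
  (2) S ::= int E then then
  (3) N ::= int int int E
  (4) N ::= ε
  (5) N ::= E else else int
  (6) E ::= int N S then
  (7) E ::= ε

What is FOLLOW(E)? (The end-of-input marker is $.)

FIRST(S): from S::=ε we get {ε}; from S::=int E then then we get {int}. So FIRST(S) = {ε, int}.
FIRST(E): from E::=int N S then we get {int}; from E::=ε we get {ε}. So FIRST(E) = {ε, int}.
FIRST(N): from N::=int int int E we get {int}; from N::=ε we get {ε}; from N::=E else else int we get {else, int}. So FIRST(N) = {ε, else, int}.
FOLLOW(S) includes $ since S is the start symbol.
FOLLOW(S): in E::=int N S then, S is followed by then with FIRST {then}. Thus FOLLOW(S) = {$, then}.
FOLLOW(N): in E::=int N S then, N is followed by S then with FIRST {int, then}. Thus FOLLOW(N) = {int, then}.
FOLLOW(E): in S::=int E then then, E is followed by then then with FIRST {then}; in N::=int int int E, the suffix after E is empty, so FOLLOW(E) ⊇ FOLLOW(N) = {int, then}; in N::=E else else int, E is followed by else else int with FIRST {else}. Thus FOLLOW(E) = {else, int, then}.

{else, int, then}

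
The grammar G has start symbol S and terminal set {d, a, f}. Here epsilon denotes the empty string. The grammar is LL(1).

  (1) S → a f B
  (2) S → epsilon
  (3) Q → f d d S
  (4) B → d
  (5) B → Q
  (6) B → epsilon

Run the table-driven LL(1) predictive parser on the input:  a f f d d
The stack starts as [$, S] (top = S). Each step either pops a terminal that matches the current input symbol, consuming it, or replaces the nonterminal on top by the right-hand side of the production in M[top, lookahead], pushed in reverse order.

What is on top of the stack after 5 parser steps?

f

     Stack    Input        Action
  1  $ S      a f f d d $  expand S → a f B
  2  $ B f a  a f f d d $  match a
  3  $ B f    f f d d $    match f
  4  $ B      f d d $      expand B → Q
  5  $ Q      f d d $      expand Q → f d d S
Stack after step 5: $ S d d f (top = f).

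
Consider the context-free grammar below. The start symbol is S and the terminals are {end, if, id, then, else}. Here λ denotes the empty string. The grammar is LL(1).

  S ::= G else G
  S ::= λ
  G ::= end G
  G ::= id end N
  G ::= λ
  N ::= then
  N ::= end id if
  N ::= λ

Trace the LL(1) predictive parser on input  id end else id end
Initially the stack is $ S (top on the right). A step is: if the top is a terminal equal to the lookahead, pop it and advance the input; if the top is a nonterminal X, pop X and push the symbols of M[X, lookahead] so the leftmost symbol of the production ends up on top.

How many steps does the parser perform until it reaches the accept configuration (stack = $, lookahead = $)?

10

      Stack              Input                 Action
   1  $ S                id end else id end $  expand S ::= G else G
   2  $ G else G         id end else id end $  expand G ::= id end N
   3  $ G else N end id  id end else id end $  match id
   4  $ G else N end     end else id end $     match end
   5  $ G else N         else id end $         expand N ::= λ
   6  $ G else           else id end $         match else
   7  $ G                id end $              expand G ::= id end N
   8  $ N end id         id end $              match id
   9  $ N end            end $                 match end
  10  $ N                $                     expand N ::= λ
Accept reached after 10 steps.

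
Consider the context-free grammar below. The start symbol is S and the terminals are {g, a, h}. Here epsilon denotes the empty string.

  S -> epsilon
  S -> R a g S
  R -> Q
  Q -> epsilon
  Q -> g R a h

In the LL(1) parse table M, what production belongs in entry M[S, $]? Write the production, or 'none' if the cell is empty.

FIRST(Q): from Q->epsilon we get {epsilon}; from Q->g R a h we get {g}. So FIRST(Q) = {epsilon, g}.
FIRST(R): from R->Q we get {epsilon, g}. So FIRST(R) = {epsilon, g}.
FIRST(S): from S->epsilon we get {epsilon}; from S->R a g S we get {a, g}. So FIRST(S) = {epsilon, a, g}.
FOLLOW(S) includes $ since S is the start symbol.
FOLLOW(S): in S->R a g S, the suffix after S is empty (adds nothing new). Thus FOLLOW(S) = {$}.
For S -> epsilon: FIRST(epsilon) = {epsilon}, so it goes in M[S, t] for t ∈ {}; since epsilon ∈ FIRST, also for every t ∈ FOLLOW(S) = {$}.
For S -> R a g S: FIRST(R a g S) = {a, g}, so it goes in M[S, t] for t ∈ {a, g}.

S -> epsilon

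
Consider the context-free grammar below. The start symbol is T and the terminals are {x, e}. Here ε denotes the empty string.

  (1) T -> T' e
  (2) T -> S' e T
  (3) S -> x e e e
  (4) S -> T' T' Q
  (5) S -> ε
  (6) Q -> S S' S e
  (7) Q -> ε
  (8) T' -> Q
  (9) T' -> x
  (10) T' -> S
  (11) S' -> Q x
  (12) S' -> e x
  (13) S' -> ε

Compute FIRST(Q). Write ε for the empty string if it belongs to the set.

FIRST(T) = {e, x}  (via T' e, S' e T)
FIRST(S) = {ε, e, x}  (via T' T' Q)
FIRST(Q) = {ε, e, x}  (via S S' S e)
FIRST(T') = {ε, e, x}  (via Q, S)
FIRST(S') = {ε, e, x}  (via Q x)

{ε, e, x}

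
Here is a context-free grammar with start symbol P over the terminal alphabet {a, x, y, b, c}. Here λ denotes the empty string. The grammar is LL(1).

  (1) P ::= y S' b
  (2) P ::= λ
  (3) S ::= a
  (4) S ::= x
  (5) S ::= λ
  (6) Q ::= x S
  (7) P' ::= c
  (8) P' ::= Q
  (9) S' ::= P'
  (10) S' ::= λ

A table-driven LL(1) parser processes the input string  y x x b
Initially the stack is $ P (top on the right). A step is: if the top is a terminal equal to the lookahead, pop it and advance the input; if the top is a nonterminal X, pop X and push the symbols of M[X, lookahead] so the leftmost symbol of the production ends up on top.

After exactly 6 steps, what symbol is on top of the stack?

S

     Stack     Input      Action
  1  $ P       y x x b $  expand P ::= y S' b
  2  $ b S' y  y x x b $  match y
  3  $ b S'    x x b $    expand S' ::= P'
  4  $ b P'    x x b $    expand P' ::= Q
  5  $ b Q     x x b $    expand Q ::= x S
  6  $ b S x   x x b $    match x
Stack after step 6: $ b S (top = S).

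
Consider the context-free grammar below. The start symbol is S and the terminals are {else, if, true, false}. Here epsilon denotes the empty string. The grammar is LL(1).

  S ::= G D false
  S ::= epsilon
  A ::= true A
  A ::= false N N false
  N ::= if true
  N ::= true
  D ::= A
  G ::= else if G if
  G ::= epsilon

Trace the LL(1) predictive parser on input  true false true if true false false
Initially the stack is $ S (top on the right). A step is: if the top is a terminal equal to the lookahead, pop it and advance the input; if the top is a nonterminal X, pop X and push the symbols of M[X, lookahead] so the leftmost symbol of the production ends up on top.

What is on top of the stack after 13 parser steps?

step 1: stack=$ S  input=true false true if true false false $  — expand S ::= G D false
step 2: stack=$ false D G  input=true false true if true false false $  — expand G ::= epsilon
step 3: stack=$ false D  input=true false true if true false false $  — expand D ::= A
step 4: stack=$ false A  input=true false true if true false false $  — expand A ::= true A
step 5: stack=$ false A true  input=true false true if true false false $  — match true
step 6: stack=$ false A  input=false true if true false false $  — expand A ::= false N N false
step 7: stack=$ false false N N false  input=false true if true false false $  — match false
step 8: stack=$ false false N N  input=true if true false false $  — expand N ::= true
step 9: stack=$ false false N true  input=true if true false false $  — match true
step 10: stack=$ false false N  input=if true false false $  — expand N ::= if true
step 11: stack=$ false false true if  input=if true false false $  — match if
step 12: stack=$ false false true  input=true false false $  — match true
step 13: stack=$ false false  input=false false $  — match false
Stack after step 13: $ false (top = false).

false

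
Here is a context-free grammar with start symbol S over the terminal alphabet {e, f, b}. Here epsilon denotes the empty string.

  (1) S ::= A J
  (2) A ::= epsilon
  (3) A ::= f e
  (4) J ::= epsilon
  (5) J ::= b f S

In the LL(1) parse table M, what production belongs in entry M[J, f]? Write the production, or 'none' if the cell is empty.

none

FIRST(A): from A::=epsilon we get {epsilon}; from A::=f e we get {f}. So FIRST(A) = {epsilon, f}.
FIRST(J): from J::=epsilon we get {epsilon}; from J::=b f S we get {b}. So FIRST(J) = {epsilon, b}.
FIRST(S): from S::=A J we get {epsilon, b, f}. So FIRST(S) = {epsilon, b, f}.
FOLLOW(S) includes $ since S is the start symbol.
FOLLOW(S): in J::=b f S, the suffix after S is empty, so FOLLOW(S) ⊇ FOLLOW(J) = {$}. Thus FOLLOW(S) = {$}.
FOLLOW(J): in S::=A J, the suffix after J is empty, so FOLLOW(J) ⊇ FOLLOW(S) = {$}. Thus FOLLOW(J) = {$}.
For J ::= epsilon: FIRST(epsilon) = {epsilon}, so it goes in M[J, t] for t ∈ {}; since epsilon ∈ FIRST, also for every t ∈ FOLLOW(J) = {$}.
For J ::= b f S: FIRST(b f S) = {b}, so it goes in M[J, t] for t ∈ {b}.
None of these place a production in M[J, f].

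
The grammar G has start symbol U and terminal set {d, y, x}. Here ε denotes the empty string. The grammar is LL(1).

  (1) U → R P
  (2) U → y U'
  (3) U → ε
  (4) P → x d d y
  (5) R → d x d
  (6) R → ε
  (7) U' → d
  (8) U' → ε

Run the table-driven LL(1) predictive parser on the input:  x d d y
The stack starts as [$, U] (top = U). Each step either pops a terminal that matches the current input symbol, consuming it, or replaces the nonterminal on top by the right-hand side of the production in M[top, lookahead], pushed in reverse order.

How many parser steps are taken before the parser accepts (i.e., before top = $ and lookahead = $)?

step 1: stack=$ U  input=x d d y $  — expand U → R P
step 2: stack=$ P R  input=x d d y $  — expand R → ε
step 3: stack=$ P  input=x d d y $  — expand P → x d d y
step 4: stack=$ y d d x  input=x d d y $  — match x
step 5: stack=$ y d d  input=d d y $  — match d
step 6: stack=$ y d  input=d y $  — match d
step 7: stack=$ y  input=y $  — match y
Accept reached after 7 steps.

7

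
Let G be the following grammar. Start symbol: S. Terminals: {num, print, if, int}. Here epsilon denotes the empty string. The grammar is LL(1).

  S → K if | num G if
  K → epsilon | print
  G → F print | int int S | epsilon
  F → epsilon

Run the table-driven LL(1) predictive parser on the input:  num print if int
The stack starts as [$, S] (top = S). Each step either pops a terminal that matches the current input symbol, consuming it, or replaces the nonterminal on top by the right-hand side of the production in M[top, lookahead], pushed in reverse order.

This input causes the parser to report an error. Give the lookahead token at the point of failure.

step 1: stack=$ S  input=num print if int $  — expand S → num G if
step 2: stack=$ if G num  input=num print if int $  — match num
step 3: stack=$ if G  input=print if int $  — expand G → F print
step 4: stack=$ if print F  input=print if int $  — expand F → epsilon
step 5: stack=$ if print  input=print if int $  — match print
step 6: stack=$ if  input=if int $  — match if
step 7: stack=$  input=int $  — error: stack empty but input remains

int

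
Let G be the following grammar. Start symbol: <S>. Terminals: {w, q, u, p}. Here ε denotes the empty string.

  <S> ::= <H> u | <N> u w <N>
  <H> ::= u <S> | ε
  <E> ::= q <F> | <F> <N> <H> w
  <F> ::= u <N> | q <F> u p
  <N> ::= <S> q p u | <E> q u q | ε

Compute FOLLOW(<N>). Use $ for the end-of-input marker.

FIRST(<H>): from <H>::=u <S> we get {u}; from <H>::=ε we get {ε}. So FIRST(<H>) = {ε, u}.
FIRST(<F>): from <F>::=u <N> we get {u}; from <F>::=q <F> u p we get {q}. So FIRST(<F>) = {q, u}.
FIRST(<E>): from <E>::=q <F> we get {q}; from <E>::=<F> <N> <H> w we get {q, u}. So FIRST(<E>) = {q, u}.
FIRST(<S>): from <S>::=<H> u we get {u}; from <S>::=<N> u w <N> we get {q, u}. So FIRST(<S>) = {q, u}.
FIRST(<N>): from <N>::=<S> q p u we get {q, u}; from <N>::=<E> q u q we get {q, u}; from <N>::=ε we get {ε}. So FIRST(<N>) = {ε, q, u}.
FOLLOW(<S>) includes $ since <S> is the start symbol.
FOLLOW(<H>): in <S>::=<H> u, <H> is followed by u with FIRST {u}; in <E>::=<F> <N> <H> w, <H> is followed by w with FIRST {w}. Thus FOLLOW(<H>) = {u, w}.
FOLLOW(<S>): in <H>::=u <S>, the suffix after <S> is empty, so FOLLOW(<S>) ⊇ FOLLOW(<H>) = {u, w}; in <N>::=<S> q p u, <S> is followed by q p u with FIRST {q}. Thus FOLLOW(<S>) = {$, q, u, w}.
FOLLOW(<E>): in <N>::=<E> q u q, <E> is followed by q u q with FIRST {q}. Thus FOLLOW(<E>) = {q}.
FOLLOW(<F>): in <E>::=q <F>, the suffix after <F> is empty, so FOLLOW(<F>) ⊇ FOLLOW(<E>) = {q}; in <E>::=<F> <N> <H> w, <F> is followed by <N> <H> w with FIRST {q, u, w}; in <F>::=q <F> u p, <F> is followed by u p with FIRST {u}. Thus FOLLOW(<F>) = {q, u, w}.
FOLLOW(<N>): in <S>::=<N> u w <N> (occurrence 1), <N> is followed by u w <N> with FIRST {u}; in <S>::=<N> u w <N> (occurrence 2), the suffix after <N> is empty, so FOLLOW(<N>) ⊇ FOLLOW(<S>) = {$, q, u, w}; in <E>::=<F> <N> <H> w, <N> is followed by <H> w with FIRST {u, w}; in <F>::=u <N>, the suffix after <N> is empty, so FOLLOW(<N>) ⊇ FOLLOW(<F>) = {q, u, w}. Thus FOLLOW(<N>) = {$, q, u, w}.

{$, q, u, w}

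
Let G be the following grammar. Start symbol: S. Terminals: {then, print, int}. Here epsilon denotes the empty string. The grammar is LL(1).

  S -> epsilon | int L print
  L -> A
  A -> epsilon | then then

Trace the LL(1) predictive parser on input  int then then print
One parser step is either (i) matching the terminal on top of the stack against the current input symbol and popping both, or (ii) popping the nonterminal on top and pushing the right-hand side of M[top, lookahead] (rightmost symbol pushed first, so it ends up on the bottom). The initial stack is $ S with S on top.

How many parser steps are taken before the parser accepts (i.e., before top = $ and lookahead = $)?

7

     Stack              Input                  Action
  1  $ S                int then then print $  expand S -> int L print
  2  $ print L int      int then then print $  match int
  3  $ print L          then then print $      expand L -> A
  4  $ print A          then then print $      expand A -> then then
  5  $ print then then  then then print $      match then
  6  $ print then       then print $           match then
  7  $ print            print $                match print
Accept reached after 7 steps.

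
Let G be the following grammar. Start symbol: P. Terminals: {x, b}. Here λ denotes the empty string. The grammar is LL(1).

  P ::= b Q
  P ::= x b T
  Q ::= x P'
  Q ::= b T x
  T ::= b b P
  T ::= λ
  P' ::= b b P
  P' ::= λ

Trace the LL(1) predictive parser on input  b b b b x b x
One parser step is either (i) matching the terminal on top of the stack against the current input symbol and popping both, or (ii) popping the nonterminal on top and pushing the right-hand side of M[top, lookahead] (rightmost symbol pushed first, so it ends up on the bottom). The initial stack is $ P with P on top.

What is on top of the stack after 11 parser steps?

x

      Stack      Input            Action
   1  $ P        b b b b x b x $  expand P ::= b Q
   2  $ Q b      b b b b x b x $  match b
   3  $ Q        b b b x b x $    expand Q ::= b T x
   4  $ x T b    b b b x b x $    match b
   5  $ x T      b b x b x $      expand T ::= b b P
   6  $ x P b b  b b x b x $      match b
   7  $ x P b    b x b x $        match b
   8  $ x P      x b x $          expand P ::= x b T
   9  $ x T b x  x b x $          match x
  10  $ x T b    b x $            match b
  11  $ x T      x $              expand T ::= λ
Stack after step 11: $ x (top = x).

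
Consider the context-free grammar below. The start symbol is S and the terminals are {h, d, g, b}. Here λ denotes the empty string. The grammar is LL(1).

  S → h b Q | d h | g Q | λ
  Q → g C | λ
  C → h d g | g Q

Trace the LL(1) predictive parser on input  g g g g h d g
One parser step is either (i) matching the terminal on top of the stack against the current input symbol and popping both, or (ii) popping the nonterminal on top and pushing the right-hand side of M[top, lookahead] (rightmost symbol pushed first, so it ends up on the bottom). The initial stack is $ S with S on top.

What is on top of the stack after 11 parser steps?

step 1: stack=$ S  input=g g g g h d g $  — expand S → g Q
step 2: stack=$ Q g  input=g g g g h d g $  — match g
step 3: stack=$ Q  input=g g g h d g $  — expand Q → g C
step 4: stack=$ C g  input=g g g h d g $  — match g
step 5: stack=$ C  input=g g h d g $  — expand C → g Q
step 6: stack=$ Q g  input=g g h d g $  — match g
step 7: stack=$ Q  input=g h d g $  — expand Q → g C
step 8: stack=$ C g  input=g h d g $  — match g
step 9: stack=$ C  input=h d g $  — expand C → h d g
step 10: stack=$ g d h  input=h d g $  — match h
step 11: stack=$ g d  input=d g $  — match d
Stack after step 11: $ g (top = g).

g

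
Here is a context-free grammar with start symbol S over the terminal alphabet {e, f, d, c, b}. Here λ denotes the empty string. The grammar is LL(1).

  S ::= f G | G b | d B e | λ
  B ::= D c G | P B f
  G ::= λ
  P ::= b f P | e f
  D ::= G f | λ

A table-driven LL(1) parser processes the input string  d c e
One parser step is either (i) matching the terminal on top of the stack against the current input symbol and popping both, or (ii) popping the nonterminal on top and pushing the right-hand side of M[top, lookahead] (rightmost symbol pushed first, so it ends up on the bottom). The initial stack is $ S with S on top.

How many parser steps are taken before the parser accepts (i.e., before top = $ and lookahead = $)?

step 1: stack=$ S  input=d c e $  — expand S ::= d B e
step 2: stack=$ e B d  input=d c e $  — match d
step 3: stack=$ e B  input=c e $  — expand B ::= D c G
step 4: stack=$ e G c D  input=c e $  — expand D ::= λ
step 5: stack=$ e G c  input=c e $  — match c
step 6: stack=$ e G  input=e $  — expand G ::= λ
step 7: stack=$ e  input=e $  — match e
Accept reached after 7 steps.

7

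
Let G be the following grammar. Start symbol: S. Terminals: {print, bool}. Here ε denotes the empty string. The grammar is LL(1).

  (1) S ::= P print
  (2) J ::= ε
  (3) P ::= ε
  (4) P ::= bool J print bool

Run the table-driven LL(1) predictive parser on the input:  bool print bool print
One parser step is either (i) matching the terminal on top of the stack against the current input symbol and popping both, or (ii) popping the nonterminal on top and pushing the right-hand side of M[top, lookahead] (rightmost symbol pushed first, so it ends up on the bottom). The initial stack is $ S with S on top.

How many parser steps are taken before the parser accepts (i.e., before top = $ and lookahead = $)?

7

     Stack                      Input                    Action
  1  $ S                        bool print bool print $  expand S ::= P print
  2  $ print P                  bool print bool print $  expand P ::= bool J print bool
  3  $ print bool print J bool  bool print bool print $  match bool
  4  $ print bool print J       print bool print $       expand J ::= ε
  5  $ print bool print         print bool print $       match print
  6  $ print bool               bool print $             match bool
  7  $ print                    print $                  match print
Accept reached after 7 steps.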